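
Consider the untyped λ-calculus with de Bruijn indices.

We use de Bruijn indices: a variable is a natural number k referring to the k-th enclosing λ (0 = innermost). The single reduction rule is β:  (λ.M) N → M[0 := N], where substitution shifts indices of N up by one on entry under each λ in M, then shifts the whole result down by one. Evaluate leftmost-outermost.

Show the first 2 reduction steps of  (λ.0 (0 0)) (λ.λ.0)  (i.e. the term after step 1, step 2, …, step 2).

Answer: after 2 steps: λ.0

Working:
  start: (λ.0 (0 0)) (λ.λ.0)
  step 1: (λ.λ.0) ((λ.λ.0) (λ.λ.0))
  step 2: λ.0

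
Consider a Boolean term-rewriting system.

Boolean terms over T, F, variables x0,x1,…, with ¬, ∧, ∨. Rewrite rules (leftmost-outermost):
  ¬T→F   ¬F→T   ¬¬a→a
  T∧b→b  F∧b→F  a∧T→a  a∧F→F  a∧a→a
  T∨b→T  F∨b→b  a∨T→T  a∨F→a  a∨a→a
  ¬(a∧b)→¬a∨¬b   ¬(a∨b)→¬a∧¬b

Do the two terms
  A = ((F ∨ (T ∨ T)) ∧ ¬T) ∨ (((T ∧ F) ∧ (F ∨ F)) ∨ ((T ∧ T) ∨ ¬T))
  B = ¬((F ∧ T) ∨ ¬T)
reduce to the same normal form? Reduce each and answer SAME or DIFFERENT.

Answer: SAME — A ⇓ T, B ⇓ T

Working:
Term A:
  start: ((F ∨ (T ∨ T)) ∧ ¬T) ∨ (((T ∧ F) ∧ (F ∨ F)) ∨ ((T ∧ T) ∨ ¬T))
  →1  ((T ∨ T) ∧ ¬T) ∨ (((T ∧ F) ∧ (F ∨ F)) ∨ ((T ∧ T) ∨ ¬T))
  →2  (T ∧ ¬T) ∨ (((T ∧ F) ∧ (F ∨ F)) ∨ ((T ∧ T) ∨ ¬T))
  →3  ¬T ∨ (((T ∧ F) ∧ (F ∨ F)) ∨ ((T ∧ T) ∨ ¬T))
  →4  F ∨ (((T ∧ F) ∧ (F ∨ F)) ∨ ((T ∧ T) ∨ ¬T))
  →5  ((T ∧ F) ∧ (F ∨ F)) ∨ ((T ∧ T) ∨ ¬T)
  →6  (F ∧ (F ∨ F)) ∨ ((T ∧ T) ∨ ¬T)
  →7  F ∨ ((T ∧ T) ∨ ¬T)
  →8  (T ∧ T) ∨ ¬T
  →9  T ∨ ¬T
  →10  T

Term B:
  start: ¬((F ∧ T) ∨ ¬T)
  →1  ¬(F ∧ T) ∧ ¬¬T
  →2  (¬F ∨ ¬T) ∧ ¬¬T
  →3  (T ∨ ¬T) ∧ ¬¬T
  →4  T ∧ ¬¬T
  →5  ¬¬T
  →6  T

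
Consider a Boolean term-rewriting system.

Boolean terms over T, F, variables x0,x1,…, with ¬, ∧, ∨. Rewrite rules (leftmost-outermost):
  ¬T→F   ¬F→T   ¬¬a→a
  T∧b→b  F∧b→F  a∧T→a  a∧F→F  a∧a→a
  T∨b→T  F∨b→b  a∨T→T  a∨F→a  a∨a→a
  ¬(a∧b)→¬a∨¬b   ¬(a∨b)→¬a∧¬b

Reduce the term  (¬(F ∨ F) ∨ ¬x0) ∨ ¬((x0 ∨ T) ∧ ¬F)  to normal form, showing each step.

  start: (¬(F ∨ F) ∨ ¬x0) ∨ ¬((x0 ∨ T) ∧ ¬F)
  →1  ((¬F ∧ ¬F) ∨ ¬x0) ∨ ¬((x0 ∨ T) ∧ ¬F)
  →2  (¬F ∨ ¬x0) ∨ ¬((x0 ∨ T) ∧ ¬F)
  →3  (T ∨ ¬x0) ∨ ¬((x0 ∨ T) ∧ ¬F)
  →4  T ∨ ¬((x0 ∨ T) ∧ ¬F)
  →5  T

Answer: normal form = T  (in 5 steps)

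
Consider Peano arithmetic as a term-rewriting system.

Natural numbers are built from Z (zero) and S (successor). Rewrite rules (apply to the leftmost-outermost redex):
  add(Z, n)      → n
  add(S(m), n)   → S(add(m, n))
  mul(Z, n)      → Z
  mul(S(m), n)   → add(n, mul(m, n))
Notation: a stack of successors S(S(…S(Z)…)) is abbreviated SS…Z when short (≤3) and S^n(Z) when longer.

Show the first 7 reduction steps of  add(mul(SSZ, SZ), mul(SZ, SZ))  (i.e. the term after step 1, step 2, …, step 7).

Answer: after 7 steps: S(S(add(add(Z, mul(Z, SZ)), mul(SZ, SZ))))

Reduction:
  start: add(mul(SSZ, SZ), mul(SZ, SZ))
  [1] add(add(SZ, mul(SZ, SZ)), mul(SZ, SZ))
  [2] add(S(add(Z, mul(SZ, SZ))), mul(SZ, SZ))
  [3] S(add(add(Z, mul(SZ, SZ)), mul(SZ, SZ)))
  [4] S(add(mul(SZ, SZ), mul(SZ, SZ)))
  [5] S(add(add(SZ, mul(Z, SZ)), mul(SZ, SZ)))
  [6] S(add(S(add(Z, mul(Z, SZ))), mul(SZ, SZ)))
  [7] S(S(add(add(Z, mul(Z, SZ)), mul(SZ, SZ))))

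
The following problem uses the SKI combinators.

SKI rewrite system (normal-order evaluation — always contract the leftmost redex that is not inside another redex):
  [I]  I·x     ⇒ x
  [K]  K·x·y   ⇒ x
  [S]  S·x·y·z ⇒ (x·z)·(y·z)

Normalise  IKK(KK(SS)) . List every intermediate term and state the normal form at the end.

  start: IKK(KK(SS))
  →1  KK(KK(SS))
  →2  K

Answer: normal form = K  (in 2 steps)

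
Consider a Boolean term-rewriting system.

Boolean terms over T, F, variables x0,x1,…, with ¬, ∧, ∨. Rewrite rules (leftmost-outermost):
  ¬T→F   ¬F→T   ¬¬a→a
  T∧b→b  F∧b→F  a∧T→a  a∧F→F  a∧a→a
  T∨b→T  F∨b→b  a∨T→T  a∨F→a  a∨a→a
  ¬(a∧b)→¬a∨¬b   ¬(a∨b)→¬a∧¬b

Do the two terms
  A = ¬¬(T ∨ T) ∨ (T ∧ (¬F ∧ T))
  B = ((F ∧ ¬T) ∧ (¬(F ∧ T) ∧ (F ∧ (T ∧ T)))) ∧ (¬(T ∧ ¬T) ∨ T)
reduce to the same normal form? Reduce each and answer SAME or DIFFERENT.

Term A:
  start: ¬¬(T ∨ T) ∨ (T ∧ (¬F ∧ T))
  [1] (T ∨ T) ∨ (T ∧ (¬F ∧ T))
  [2] T ∨ (T ∧ (¬F ∧ T))
  [3] T

Term B:
  start: ((F ∧ ¬T) ∧ (¬(F ∧ T) ∧ (F ∧ (T ∧ T)))) ∧ (¬(T ∧ ¬T) ∨ T)
  [1] (F ∧ (¬(F ∧ T) ∧ (F ∧ (T ∧ T)))) ∧ (¬(T ∧ ¬T) ∨ T)
  [2] F ∧ (¬(T ∧ ¬T) ∨ T)
  [3] F

Answer: DIFFERENT — A ⇓ T, B ⇓ F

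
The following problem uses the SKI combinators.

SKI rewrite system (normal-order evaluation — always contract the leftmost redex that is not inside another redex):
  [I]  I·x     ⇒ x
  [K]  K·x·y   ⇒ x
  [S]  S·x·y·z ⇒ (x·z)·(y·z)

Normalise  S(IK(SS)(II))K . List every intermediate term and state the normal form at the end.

  start: S(IK(SS)(II))K
  →1  S(K(SS)(II))K
  →2  S(SS)K

Answer: normal form = S(SS)K  (in 2 steps)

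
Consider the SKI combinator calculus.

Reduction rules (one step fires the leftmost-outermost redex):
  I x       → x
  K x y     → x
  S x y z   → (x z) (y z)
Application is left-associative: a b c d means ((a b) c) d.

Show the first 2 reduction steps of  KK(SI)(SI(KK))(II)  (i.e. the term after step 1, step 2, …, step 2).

  start: KK(SI)(SI(KK))(II)
  [1] K(SI(KK))(II)
  [2] SI(KK)

Answer: after 2 steps: SI(KK)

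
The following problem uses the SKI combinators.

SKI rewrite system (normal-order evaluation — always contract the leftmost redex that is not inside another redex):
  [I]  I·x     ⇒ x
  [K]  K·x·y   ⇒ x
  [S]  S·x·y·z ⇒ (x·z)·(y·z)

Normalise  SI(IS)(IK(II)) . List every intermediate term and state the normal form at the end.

  start: SI(IS)(IK(II))
  [1] I(IK(II))(IS(IK(II)))
  [2] IK(II)(IS(IK(II)))
  [3] K(II)(IS(IK(II)))
  [4] II
  [5] I

Answer: normal form = I  (in 5 steps)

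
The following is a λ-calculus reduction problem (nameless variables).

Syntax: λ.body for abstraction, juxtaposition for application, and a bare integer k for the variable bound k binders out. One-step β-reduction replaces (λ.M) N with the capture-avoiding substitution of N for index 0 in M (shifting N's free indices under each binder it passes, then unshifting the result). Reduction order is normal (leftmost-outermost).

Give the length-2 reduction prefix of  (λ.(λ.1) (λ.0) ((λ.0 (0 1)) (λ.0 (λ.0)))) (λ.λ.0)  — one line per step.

  start: (λ.(λ.1) (λ.0) ((λ.0 (0 1)) (λ.0 (λ.0)))) (λ.λ.0)
  [1] (λ.λ.λ.0) (λ.0) ((λ.0 (0 (λ.λ.0))) (λ.0 (λ.0)))
  [2] (λ.λ.0) ((λ.0 (0 (λ.λ.0))) (λ.0 (λ.0)))

Answer: after 2 steps: (λ.λ.0) ((λ.0 (0 (λ.λ.0))) (λ.0 (λ.0)))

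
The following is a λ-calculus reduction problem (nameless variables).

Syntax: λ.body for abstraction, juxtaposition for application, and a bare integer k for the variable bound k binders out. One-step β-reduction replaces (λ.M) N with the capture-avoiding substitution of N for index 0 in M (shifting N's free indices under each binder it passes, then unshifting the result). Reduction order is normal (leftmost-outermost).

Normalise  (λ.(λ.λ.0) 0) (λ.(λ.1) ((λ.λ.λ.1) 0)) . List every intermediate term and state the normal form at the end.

Answer: normal form = λ.0  (in 2 steps)

Working:
  start: (λ.(λ.λ.0) 0) (λ.(λ.1) ((λ.λ.λ.1) 0))
  [1] (λ.λ.0) (λ.(λ.1) ((λ.λ.λ.1) 0))
  [2] λ.0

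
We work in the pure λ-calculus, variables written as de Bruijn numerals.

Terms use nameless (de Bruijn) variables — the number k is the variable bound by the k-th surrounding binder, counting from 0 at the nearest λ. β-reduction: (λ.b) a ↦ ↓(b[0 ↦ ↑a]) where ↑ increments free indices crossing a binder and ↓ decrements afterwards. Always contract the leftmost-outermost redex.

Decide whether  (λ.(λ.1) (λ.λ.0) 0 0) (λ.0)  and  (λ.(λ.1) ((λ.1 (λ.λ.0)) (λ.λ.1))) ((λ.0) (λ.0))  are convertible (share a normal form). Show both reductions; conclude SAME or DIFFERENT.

Answer: SAME — A ⇓ λ.0, B ⇓ λ.0

Working:
Term A:
  start: (λ.(λ.1) (λ.λ.0) 0 0) (λ.0)
  step 1: (λ.λ.0) (λ.λ.0) (λ.0) (λ.0)
  step 2: (λ.0) (λ.0) (λ.0)
  step 3: (λ.0) (λ.0)
  step 4: λ.0

Term B:
  start: (λ.(λ.1) ((λ.1 (λ.λ.0)) (λ.λ.1))) ((λ.0) (λ.0))
  step 1: (λ.(λ.0) (λ.0)) ((λ.(λ.0) (λ.0) (λ.λ.0)) (λ.λ.1))
  step 2: (λ.0) (λ.0)
  step 3: λ.0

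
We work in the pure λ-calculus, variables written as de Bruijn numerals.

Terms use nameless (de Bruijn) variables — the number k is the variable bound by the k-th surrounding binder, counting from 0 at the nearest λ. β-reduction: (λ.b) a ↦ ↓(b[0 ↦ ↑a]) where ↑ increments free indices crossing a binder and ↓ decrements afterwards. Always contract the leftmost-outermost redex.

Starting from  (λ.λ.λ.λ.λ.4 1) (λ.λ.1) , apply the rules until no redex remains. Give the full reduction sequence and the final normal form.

Answer: normal form = λ.λ.λ.λ.λ.2  (in 2 steps)

Reduction:
  start: (λ.λ.λ.λ.λ.4 1) (λ.λ.1)
  →1  λ.λ.λ.λ.(λ.λ.1) 1
  →2  λ.λ.λ.λ.λ.2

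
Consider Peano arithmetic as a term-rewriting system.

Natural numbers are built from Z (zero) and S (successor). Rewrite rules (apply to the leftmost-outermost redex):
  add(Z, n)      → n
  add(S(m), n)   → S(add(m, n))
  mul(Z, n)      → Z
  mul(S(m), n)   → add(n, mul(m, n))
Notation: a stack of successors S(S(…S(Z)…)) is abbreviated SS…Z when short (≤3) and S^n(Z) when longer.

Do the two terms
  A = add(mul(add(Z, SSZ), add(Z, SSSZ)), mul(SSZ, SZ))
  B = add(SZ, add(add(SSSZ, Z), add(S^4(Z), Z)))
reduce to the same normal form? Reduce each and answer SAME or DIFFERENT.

Answer: SAME — A ⇓ S^8(Z), B ⇓ S^8(Z)

Derivation:
Term A:
  start: add(mul(add(Z, SSZ), add(Z, SSSZ)), mul(SSZ, SZ))
  [1] add(mul(SSZ, add(Z, SSSZ)), mul(SSZ, SZ))
  [2] add(add(add(Z, SSSZ), mul(SZ, add(Z, SSSZ))), mul(SSZ, SZ))
  [3] add(add(SSSZ, mul(SZ, add(Z, SSSZ))), mul(SSZ, SZ))
  [4] add(S(add(SSZ, mul(SZ, add(Z, SSSZ)))), mul(SSZ, SZ))
  [5] S(add(add(SSZ, mul(SZ, add(Z, SSSZ))), mul(SSZ, SZ)))
  [6] S(add(S(add(SZ, mul(SZ, add(Z, SSSZ)))), mul(SSZ, SZ)))
  [7] S(S(add(add(SZ, mul(SZ, add(Z, SSSZ))), mul(SSZ, SZ))))
  [8] S(S(add(S(add(Z, mul(SZ, add(Z, SSSZ)))), mul(SSZ, SZ))))
  [9] S(S(S(add(add(Z, mul(SZ, add(Z, SSSZ))), mul(SSZ, SZ)))))
  [10] S(S(S(add(mul(SZ, add(Z, SSSZ)), mul(SSZ, SZ)))))
  [11] S(S(S(add(add(add(Z, SSSZ), mul(Z, add(Z, SSSZ))), mul(SSZ, SZ)))))
  [12] S(S(S(add(add(SSSZ, mul(Z, add(Z, SSSZ))), mul(SSZ, SZ)))))
  [13] S(S(S(add(S(add(SSZ, mul(Z, add(Z, SSSZ)))), mul(SSZ, SZ)))))
  [14] S(S(S(S(add(add(SSZ, mul(Z, add(Z, SSSZ))), mul(SSZ, SZ))))))
  [15] S(S(S(S(add(S(add(SZ, mul(Z, add(Z, SSSZ)))), mul(SSZ, SZ))))))
  [16] S(S(S(S(S(add(add(SZ, mul(Z, add(Z, SSSZ))), mul(SSZ, SZ)))))))
  [17] S(S(S(S(S(add(S(add(Z, mul(Z, add(Z, SSSZ)))), mul(SSZ, SZ)))))))
  [18] S(S(S(S(S(S(add(add(Z, mul(Z, add(Z, SSSZ))), mul(SSZ, SZ))))))))
  [19] S(S(S(S(S(S(add(mul(Z, add(Z, SSSZ)), mul(SSZ, SZ))))))))
  [20] S(S(S(S(S(S(add(Z, mul(SSZ, SZ))))))))
  [21] S(S(S(S(S(S(mul(SSZ, SZ)))))))
  [22] S(S(S(S(S(S(add(SZ, mul(SZ, SZ))))))))
  [23] S(S(S(S(S(S(S(add(Z, mul(SZ, SZ)))))))))
  [24] S(S(S(S(S(S(S(mul(SZ, SZ))))))))
  [25] S(S(S(S(S(S(S(add(SZ, mul(Z, SZ)))))))))
  [26] S(S(S(S(S(S(S(S(add(Z, mul(Z, SZ))))))))))
  [27] S(S(S(S(S(S(S(S(mul(Z, SZ)))))))))
  [28] S^8(Z)

Term B:
  start: add(SZ, add(add(SSSZ, Z), add(S^4(Z), Z)))
  [1] S(add(Z, add(add(SSSZ, Z), add(S^4(Z), Z))))
  [2] S(add(add(SSSZ, Z), add(S^4(Z), Z)))
  [3] S(add(S(add(SSZ, Z)), add(S^4(Z), Z)))
  [4] S(S(add(add(SSZ, Z), add(S^4(Z), Z))))
  [5] S(S(add(S(add(SZ, Z)), add(S^4(Z), Z))))
  [6] S(S(S(add(add(SZ, Z), add(S^4(Z), Z)))))
  [7] S(S(S(add(S(add(Z, Z)), add(S^4(Z), Z)))))
  [8] S(S(S(S(add(add(Z, Z), add(S^4(Z), Z))))))
  [9] S(S(S(S(add(Z, add(S^4(Z), Z))))))
  [10] S(S(S(S(add(S^4(Z), Z)))))
  [11] S(S(S(S(S(add(SSSZ, Z))))))
  [12] S(S(S(S(S(S(add(SSZ, Z)))))))
  [13] S(S(S(S(S(S(S(add(SZ, Z))))))))
  [14] S(S(S(S(S(S(S(S(add(Z, Z)))))))))
  [15] S^8(Z)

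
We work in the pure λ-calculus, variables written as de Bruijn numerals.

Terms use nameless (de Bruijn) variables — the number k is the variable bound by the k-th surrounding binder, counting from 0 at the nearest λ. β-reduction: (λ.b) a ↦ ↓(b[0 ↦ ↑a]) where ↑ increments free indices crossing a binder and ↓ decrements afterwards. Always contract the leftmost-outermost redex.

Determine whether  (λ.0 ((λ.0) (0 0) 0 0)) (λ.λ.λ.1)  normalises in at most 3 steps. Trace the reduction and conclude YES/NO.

Answer: YES — reaches normal form λ.λ.1 in 2 ≤ 3 steps

Derivation:
  start: (λ.0 ((λ.0) (0 0) 0 0)) (λ.λ.λ.1)
  step 1: (λ.λ.λ.1) ((λ.0) ((λ.λ.λ.1) (λ.λ.λ.1)) (λ.λ.λ.1) (λ.λ.λ.1))
  step 2: λ.λ.1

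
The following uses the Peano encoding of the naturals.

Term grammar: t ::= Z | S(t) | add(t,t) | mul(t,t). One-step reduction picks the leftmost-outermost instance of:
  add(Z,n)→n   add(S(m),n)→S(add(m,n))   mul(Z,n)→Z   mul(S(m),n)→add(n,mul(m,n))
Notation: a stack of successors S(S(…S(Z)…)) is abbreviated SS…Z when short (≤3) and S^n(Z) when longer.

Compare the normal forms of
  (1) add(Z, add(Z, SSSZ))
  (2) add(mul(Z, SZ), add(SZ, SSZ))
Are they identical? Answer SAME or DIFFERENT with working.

Term A:
  start: add(Z, add(Z, SSSZ))
  →1  add(Z, SSSZ)
  →2  SSSZ

Term B:
  start: add(mul(Z, SZ), add(SZ, SSZ))
  →1  add(Z, add(SZ, SSZ))
  →2  add(SZ, SSZ)
  →3  S(add(Z, SSZ))
  →4  SSSZ

Answer: SAME — A ⇓ SSSZ, B ⇓ SSSZ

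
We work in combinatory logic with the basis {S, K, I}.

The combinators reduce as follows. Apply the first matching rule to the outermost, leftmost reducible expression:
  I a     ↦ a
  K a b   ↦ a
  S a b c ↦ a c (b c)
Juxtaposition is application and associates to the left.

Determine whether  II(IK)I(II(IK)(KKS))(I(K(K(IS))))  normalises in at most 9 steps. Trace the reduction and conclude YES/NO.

  start: II(IK)I(II(IK)(KKS))(I(K(K(IS))))
  step 1: I(IK)I(II(IK)(KKS))(I(K(K(IS))))
  step 2: IKI(II(IK)(KKS))(I(K(K(IS))))
  step 3: KI(II(IK)(KKS))(I(K(K(IS))))
  step 4: I(I(K(K(IS))))
  step 5: I(K(K(IS)))
  step 6: K(K(IS))
  step 7: K(KS)

Answer: YES — reaches normal form K(KS) in 7 ≤ 9 steps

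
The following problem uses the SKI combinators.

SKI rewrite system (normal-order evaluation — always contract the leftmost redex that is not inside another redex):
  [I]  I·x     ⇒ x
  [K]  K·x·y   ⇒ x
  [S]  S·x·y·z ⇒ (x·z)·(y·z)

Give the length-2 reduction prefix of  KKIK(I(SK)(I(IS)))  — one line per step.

Answer: after 2 steps: K

Reduction:
  start: KKIK(I(SK)(I(IS)))
  step 1: KK(I(SK)(I(IS)))
  step 2: K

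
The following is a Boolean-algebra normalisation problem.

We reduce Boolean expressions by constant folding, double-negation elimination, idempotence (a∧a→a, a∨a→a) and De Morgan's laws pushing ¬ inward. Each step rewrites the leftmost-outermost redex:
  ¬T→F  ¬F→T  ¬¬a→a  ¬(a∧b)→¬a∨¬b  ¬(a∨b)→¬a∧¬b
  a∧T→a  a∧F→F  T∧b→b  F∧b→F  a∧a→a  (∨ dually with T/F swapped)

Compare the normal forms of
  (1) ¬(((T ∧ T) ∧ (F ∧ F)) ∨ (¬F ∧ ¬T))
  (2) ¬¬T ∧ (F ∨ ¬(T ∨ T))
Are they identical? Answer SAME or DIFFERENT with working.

Answer: DIFFERENT — A ⇓ T, B ⇓ F

Derivation:
Term A:
  start: ¬(((T ∧ T) ∧ (F ∧ F)) ∨ (¬F ∧ ¬T))
  [1] ¬((T ∧ T) ∧ (F ∧ F)) ∧ ¬(¬F ∧ ¬T)
  [2] (¬(T ∧ T) ∨ ¬(F ∧ F)) ∧ ¬(¬F ∧ ¬T)
  [3] ((¬T ∨ ¬T) ∨ ¬(F ∧ F)) ∧ ¬(¬F ∧ ¬T)
  [4] (¬T ∨ ¬(F ∧ F)) ∧ ¬(¬F ∧ ¬T)
  [5] (F ∨ ¬(F ∧ F)) ∧ ¬(¬F ∧ ¬T)
  [6] ¬(F ∧ F) ∧ ¬(¬F ∧ ¬T)
  [7] (¬F ∨ ¬F) ∧ ¬(¬F ∧ ¬T)
  [8] ¬F ∧ ¬(¬F ∧ ¬T)
  [9] T ∧ ¬(¬F ∧ ¬T)
  [10] ¬(¬F ∧ ¬T)
  [11] ¬¬F ∨ ¬¬T
  [12] F ∨ ¬¬T
  [13] ¬¬T
  [14] T

Term B:
  start: ¬¬T ∧ (F ∨ ¬(T ∨ T))
  [1] T ∧ (F ∨ ¬(T ∨ T))
  [2] F ∨ ¬(T ∨ T)
  [3] ¬(T ∨ T)
  [4] ¬T ∧ ¬T
  [5] ¬T
  [6] F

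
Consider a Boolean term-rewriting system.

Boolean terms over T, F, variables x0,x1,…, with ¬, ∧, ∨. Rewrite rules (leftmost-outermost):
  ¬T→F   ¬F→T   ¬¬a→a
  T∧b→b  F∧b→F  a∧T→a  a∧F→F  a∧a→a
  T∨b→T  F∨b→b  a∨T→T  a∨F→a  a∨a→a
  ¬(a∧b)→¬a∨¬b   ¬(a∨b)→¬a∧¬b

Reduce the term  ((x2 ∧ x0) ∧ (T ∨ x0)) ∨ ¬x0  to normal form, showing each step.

  start: ((x2 ∧ x0) ∧ (T ∨ x0)) ∨ ¬x0
  [1] ((x2 ∧ x0) ∧ T) ∨ ¬x0
  [2] (x2 ∧ x0) ∨ ¬x0

Answer: normal form = (x2 ∧ x0) ∨ ¬x0  (in 2 steps)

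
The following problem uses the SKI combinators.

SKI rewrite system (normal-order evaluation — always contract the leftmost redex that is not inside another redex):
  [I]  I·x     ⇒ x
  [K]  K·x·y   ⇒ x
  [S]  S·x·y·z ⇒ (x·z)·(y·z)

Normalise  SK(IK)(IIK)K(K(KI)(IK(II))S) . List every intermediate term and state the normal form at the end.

  start: SK(IK)(IIK)K(K(KI)(IK(II))S)
  step 1: K(IIK)(IK(IIK))K(K(KI)(IK(II))S)
  step 2: IIKK(K(KI)(IK(II))S)
  step 3: IKK(K(KI)(IK(II))S)
  step 4: KK(K(KI)(IK(II))S)
  step 5: K

Answer: normal form = K  (in 5 steps)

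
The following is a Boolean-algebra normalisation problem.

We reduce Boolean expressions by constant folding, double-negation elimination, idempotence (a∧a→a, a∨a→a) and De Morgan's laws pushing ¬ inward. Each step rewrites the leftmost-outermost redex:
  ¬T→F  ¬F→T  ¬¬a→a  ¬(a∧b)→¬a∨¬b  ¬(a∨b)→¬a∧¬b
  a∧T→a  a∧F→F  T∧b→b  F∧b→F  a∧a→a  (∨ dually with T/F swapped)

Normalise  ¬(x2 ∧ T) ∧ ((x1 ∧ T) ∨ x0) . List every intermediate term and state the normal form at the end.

  start: ¬(x2 ∧ T) ∧ ((x1 ∧ T) ∨ x0)
  →1  (¬x2 ∨ ¬T) ∧ ((x1 ∧ T) ∨ x0)
  →2  (¬x2 ∨ F) ∧ ((x1 ∧ T) ∨ x0)
  →3  ¬x2 ∧ ((x1 ∧ T) ∨ x0)
  →4  ¬x2 ∧ (x1 ∨ x0)

Answer: normal form = ¬x2 ∧ (x1 ∨ x0)  (in 4 steps)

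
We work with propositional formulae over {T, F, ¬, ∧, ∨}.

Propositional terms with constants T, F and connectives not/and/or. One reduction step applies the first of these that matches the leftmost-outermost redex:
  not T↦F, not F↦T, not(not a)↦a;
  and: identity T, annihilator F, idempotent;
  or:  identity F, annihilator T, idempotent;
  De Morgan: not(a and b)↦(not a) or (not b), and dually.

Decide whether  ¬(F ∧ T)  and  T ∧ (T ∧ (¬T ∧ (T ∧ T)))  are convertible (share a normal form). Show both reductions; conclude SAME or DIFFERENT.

Term A:
  start: ¬(F ∧ T)
  step 1: ¬F ∨ ¬T
  step 2: T ∨ ¬T
  step 3: T

Term B:
  start: T ∧ (T ∧ (¬T ∧ (T ∧ T)))
  step 1: T ∧ (¬T ∧ (T ∧ T))
  step 2: ¬T ∧ (T ∧ T)
  step 3: F ∧ (T ∧ T)
  step 4: F

Answer: DIFFERENT — A ⇓ T, B ⇓ F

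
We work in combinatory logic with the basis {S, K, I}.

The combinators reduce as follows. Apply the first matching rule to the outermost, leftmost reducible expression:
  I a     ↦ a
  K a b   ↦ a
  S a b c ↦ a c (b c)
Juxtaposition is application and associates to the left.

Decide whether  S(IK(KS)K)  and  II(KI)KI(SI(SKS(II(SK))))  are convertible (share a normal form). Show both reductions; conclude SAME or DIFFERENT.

Term A:
  start: S(IK(KS)K)
  →1  S(K(KS)K)
  →2  S(KS)

Term B:
  start: II(KI)KI(SI(SKS(II(SK))))
  →1  I(KI)KI(SI(SKS(II(SK))))
  →2  KIKI(SI(SKS(II(SK))))
  →3  II(SI(SKS(II(SK))))
  →4  I(SI(SKS(II(SK))))
  →5  SI(SKS(II(SK)))
  →6  SI(K(II(SK))(S(II(SK))))
  →7  SI(II(SK))
  →8  SI(I(SK))
  →9  SI(SK)

Answer: DIFFERENT — A ⇓ S(KS), B ⇓ SI(SK)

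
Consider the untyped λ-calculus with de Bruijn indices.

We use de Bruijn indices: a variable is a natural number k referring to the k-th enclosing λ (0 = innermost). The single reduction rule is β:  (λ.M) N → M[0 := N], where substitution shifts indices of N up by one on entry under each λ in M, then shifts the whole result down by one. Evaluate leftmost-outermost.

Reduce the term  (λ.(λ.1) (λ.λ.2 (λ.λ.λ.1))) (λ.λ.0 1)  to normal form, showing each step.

Answer: normal form = λ.λ.0 1  (in 2 steps)

Derivation:
  start: (λ.(λ.1) (λ.λ.2 (λ.λ.λ.1))) (λ.λ.0 1)
  [1] (λ.λ.λ.0 1) (λ.λ.(λ.λ.0 1) (λ.λ.λ.1))
  [2] λ.λ.0 1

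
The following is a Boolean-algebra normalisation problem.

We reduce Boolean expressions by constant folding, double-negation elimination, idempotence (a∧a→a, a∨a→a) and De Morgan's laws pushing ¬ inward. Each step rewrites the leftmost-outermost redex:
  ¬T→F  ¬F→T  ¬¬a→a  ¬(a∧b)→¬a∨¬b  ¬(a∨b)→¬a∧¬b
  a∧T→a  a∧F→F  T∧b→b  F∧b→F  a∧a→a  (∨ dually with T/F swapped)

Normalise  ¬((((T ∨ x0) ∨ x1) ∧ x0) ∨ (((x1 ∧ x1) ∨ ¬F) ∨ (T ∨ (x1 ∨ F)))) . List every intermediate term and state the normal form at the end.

  start: ¬((((T ∨ x0) ∨ x1) ∧ x0) ∨ (((x1 ∧ x1) ∨ ¬F) ∨ (T ∨ (x1 ∨ F))))
  →1  ¬(((T ∨ x0) ∨ x1) ∧ x0) ∧ ¬(((x1 ∧ x1) ∨ ¬F) ∨ (T ∨ (x1 ∨ F)))
  →2  (¬((T ∨ x0) ∨ x1) ∨ ¬x0) ∧ ¬(((x1 ∧ x1) ∨ ¬F) ∨ (T ∨ (x1 ∨ F)))
  →3  ((¬(T ∨ x0) ∧ ¬x1) ∨ ¬x0) ∧ ¬(((x1 ∧ x1) ∨ ¬F) ∨ (T ∨ (x1 ∨ F)))
  →4  (((¬T ∧ ¬x0) ∧ ¬x1) ∨ ¬x0) ∧ ¬(((x1 ∧ x1) ∨ ¬F) ∨ (T ∨ (x1 ∨ F)))
  →5  (((F ∧ ¬x0) ∧ ¬x1) ∨ ¬x0) ∧ ¬(((x1 ∧ x1) ∨ ¬F) ∨ (T ∨ (x1 ∨ F)))
  →6  ((F ∧ ¬x1) ∨ ¬x0) ∧ ¬(((x1 ∧ x1) ∨ ¬F) ∨ (T ∨ (x1 ∨ F)))
  →7  (F ∨ ¬x0) ∧ ¬(((x1 ∧ x1) ∨ ¬F) ∨ (T ∨ (x1 ∨ F)))
  →8  ¬x0 ∧ ¬(((x1 ∧ x1) ∨ ¬F) ∨ (T ∨ (x1 ∨ F)))
  →9  ¬x0 ∧ (¬((x1 ∧ x1) ∨ ¬F) ∧ ¬(T ∨ (x1 ∨ F)))
  →10  ¬x0 ∧ ((¬(x1 ∧ x1) ∧ ¬¬F) ∧ ¬(T ∨ (x1 ∨ F)))
  →11  ¬x0 ∧ (((¬x1 ∨ ¬x1) ∧ ¬¬F) ∧ ¬(T ∨ (x1 ∨ F)))
  →12  ¬x0 ∧ ((¬x1 ∧ ¬¬F) ∧ ¬(T ∨ (x1 ∨ F)))
  →13  ¬x0 ∧ ((¬x1 ∧ F) ∧ ¬(T ∨ (x1 ∨ F)))
  →14  ¬x0 ∧ (F ∧ ¬(T ∨ (x1 ∨ F)))
  →15  ¬x0 ∧ F
  →16  F

Answer: normal form = F  (in 16 steps)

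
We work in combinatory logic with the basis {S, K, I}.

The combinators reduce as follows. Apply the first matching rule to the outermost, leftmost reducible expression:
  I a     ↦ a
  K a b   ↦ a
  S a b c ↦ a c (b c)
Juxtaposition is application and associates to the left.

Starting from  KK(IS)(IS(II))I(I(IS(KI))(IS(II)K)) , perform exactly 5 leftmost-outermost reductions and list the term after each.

Answer: after 5 steps: SI(IS(KI)(IS(II)K))

Derivation:
  start: KK(IS)(IS(II))I(I(IS(KI))(IS(II)K))
  →1  K(IS(II))I(I(IS(KI))(IS(II)K))
  →2  IS(II)(I(IS(KI))(IS(II)K))
  →3  S(II)(I(IS(KI))(IS(II)K))
  →4  SI(I(IS(KI))(IS(II)K))
  →5  SI(IS(KI)(IS(II)K))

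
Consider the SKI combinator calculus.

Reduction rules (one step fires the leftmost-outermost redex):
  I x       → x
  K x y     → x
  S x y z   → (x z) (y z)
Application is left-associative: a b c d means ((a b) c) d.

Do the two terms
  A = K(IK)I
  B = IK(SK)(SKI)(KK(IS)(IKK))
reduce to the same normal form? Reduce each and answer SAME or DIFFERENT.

Term A:
  start: K(IK)I
  [1] IK
  [2] K

Term B:
  start: IK(SK)(SKI)(KK(IS)(IKK))
  [1] K(SK)(SKI)(KK(IS)(IKK))
  [2] SK(KK(IS)(IKK))
  [3] SK(K(IKK))
  [4] SK(K(KK))

Answer: DIFFERENT — A ⇓ K, B ⇓ SK(K(KK))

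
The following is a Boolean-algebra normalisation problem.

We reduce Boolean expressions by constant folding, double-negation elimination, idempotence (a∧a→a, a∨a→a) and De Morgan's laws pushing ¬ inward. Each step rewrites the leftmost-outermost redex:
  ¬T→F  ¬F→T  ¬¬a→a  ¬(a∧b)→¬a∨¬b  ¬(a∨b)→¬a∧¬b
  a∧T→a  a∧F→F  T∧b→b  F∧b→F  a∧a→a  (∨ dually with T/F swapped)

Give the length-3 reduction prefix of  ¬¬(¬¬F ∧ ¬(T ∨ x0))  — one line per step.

  start: ¬¬(¬¬F ∧ ¬(T ∨ x0))
  [1] ¬¬F ∧ ¬(T ∨ x0)
  [2] F ∧ ¬(T ∨ x0)
  [3] F

Answer: after 3 steps: F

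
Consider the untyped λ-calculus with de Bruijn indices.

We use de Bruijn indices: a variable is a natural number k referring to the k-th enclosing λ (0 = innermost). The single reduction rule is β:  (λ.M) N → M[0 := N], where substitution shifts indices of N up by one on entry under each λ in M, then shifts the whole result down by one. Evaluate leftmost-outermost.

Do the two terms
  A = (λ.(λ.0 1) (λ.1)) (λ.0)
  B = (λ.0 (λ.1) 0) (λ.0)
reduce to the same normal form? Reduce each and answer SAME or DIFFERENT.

Term A:
  start: (λ.(λ.0 1) (λ.1)) (λ.0)
  →1  (λ.0 (λ.0)) (λ.λ.0)
  →2  (λ.λ.0) (λ.0)
  →3  λ.0

Term B:
  start: (λ.0 (λ.1) 0) (λ.0)
  →1  (λ.0) (λ.λ.0) (λ.0)
  →2  (λ.λ.0) (λ.0)
  →3  λ.0

Answer: SAME — A ⇓ λ.0, B ⇓ λ.0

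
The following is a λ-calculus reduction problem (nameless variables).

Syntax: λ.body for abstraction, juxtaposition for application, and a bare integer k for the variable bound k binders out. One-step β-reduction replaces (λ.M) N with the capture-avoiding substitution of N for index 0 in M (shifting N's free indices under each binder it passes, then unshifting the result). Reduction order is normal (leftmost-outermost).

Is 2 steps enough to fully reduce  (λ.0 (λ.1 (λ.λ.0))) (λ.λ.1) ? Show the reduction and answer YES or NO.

  start: (λ.0 (λ.1 (λ.λ.0))) (λ.λ.1)
  [1] (λ.λ.1) (λ.(λ.λ.1) (λ.λ.0))
  [2] λ.λ.(λ.λ.1) (λ.λ.0)

Answer: NO — after 2 steps the term is λ.λ.(λ.λ.1) (λ.λ.0), not yet normal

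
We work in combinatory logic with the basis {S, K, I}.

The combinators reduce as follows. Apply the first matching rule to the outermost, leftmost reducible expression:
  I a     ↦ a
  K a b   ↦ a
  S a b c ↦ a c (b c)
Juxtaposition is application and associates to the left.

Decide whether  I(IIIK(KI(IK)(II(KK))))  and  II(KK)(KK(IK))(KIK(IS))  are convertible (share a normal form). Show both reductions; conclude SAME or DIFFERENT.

Answer: DIFFERENT — A ⇓ K(KK), B ⇓ KS

Reduction:
Term A:
  start: I(IIIK(KI(IK)(II(KK))))
  [1] IIIK(KI(IK)(II(KK)))
  [2] IIK(KI(IK)(II(KK)))
  [3] IK(KI(IK)(II(KK)))
  [4] K(KI(IK)(II(KK)))
  [5] K(I(II(KK)))
  [6] K(II(KK))
  [7] K(I(KK))
  [8] K(KK)

Term B:
  start: II(KK)(KK(IK))(KIK(IS))
  [1] I(KK)(KK(IK))(KIK(IS))
  [2] KK(KK(IK))(KIK(IS))
  [3] K(KIK(IS))
  [4] K(I(IS))
  [5] K(IS)
  [6] KS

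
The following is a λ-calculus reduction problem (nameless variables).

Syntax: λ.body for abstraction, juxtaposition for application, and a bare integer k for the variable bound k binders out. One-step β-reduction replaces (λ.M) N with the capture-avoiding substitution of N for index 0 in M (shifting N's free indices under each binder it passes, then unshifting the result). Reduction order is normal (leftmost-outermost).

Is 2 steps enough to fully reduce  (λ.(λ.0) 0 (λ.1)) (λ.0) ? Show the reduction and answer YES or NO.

Answer: NO — after 2 steps the term is (λ.0) (λ.λ.0), not yet normal

Derivation:
  start: (λ.(λ.0) 0 (λ.1)) (λ.0)
  step 1: (λ.0) (λ.0) (λ.λ.0)
  step 2: (λ.0) (λ.λ.0)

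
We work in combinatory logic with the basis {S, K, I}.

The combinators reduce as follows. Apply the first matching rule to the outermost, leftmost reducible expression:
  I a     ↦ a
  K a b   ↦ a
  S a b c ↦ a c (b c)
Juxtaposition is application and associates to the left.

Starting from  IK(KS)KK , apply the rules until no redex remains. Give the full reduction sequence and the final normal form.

  start: IK(KS)KK
  →1  K(KS)KK
  →2  KSK
  →3  S

Answer: normal form = S  (in 3 steps)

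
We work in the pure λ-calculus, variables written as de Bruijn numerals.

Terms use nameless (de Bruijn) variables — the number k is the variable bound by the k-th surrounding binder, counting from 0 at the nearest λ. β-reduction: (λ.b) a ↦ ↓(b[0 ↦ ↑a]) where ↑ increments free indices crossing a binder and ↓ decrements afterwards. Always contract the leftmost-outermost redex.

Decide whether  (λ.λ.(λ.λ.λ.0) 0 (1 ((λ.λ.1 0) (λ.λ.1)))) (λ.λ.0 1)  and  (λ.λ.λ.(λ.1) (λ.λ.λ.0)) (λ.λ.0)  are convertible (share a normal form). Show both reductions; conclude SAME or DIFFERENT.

Term A:
  start: (λ.λ.(λ.λ.λ.0) 0 (1 ((λ.λ.1 0) (λ.λ.1)))) (λ.λ.0 1)
  [1] λ.(λ.λ.λ.0) 0 ((λ.λ.0 1) ((λ.λ.1 0) (λ.λ.1)))
  [2] λ.(λ.λ.0) ((λ.λ.0 1) ((λ.λ.1 0) (λ.λ.1)))
  [3] λ.λ.0

Term B:
  start: (λ.λ.λ.(λ.1) (λ.λ.λ.0)) (λ.λ.0)
  [1] λ.λ.(λ.1) (λ.λ.λ.0)
  [2] λ.λ.0

Answer: SAME — A ⇓ λ.λ.0, B ⇓ λ.λ.0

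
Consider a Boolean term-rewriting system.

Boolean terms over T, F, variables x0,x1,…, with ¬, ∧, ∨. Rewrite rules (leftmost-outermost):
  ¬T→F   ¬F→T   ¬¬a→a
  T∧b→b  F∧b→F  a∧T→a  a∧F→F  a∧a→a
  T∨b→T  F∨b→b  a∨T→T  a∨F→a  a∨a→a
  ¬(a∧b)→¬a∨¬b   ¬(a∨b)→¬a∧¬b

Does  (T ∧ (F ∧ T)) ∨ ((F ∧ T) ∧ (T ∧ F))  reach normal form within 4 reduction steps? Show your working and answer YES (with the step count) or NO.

  start: (T ∧ (F ∧ T)) ∨ ((F ∧ T) ∧ (T ∧ F))
  →1  (F ∧ T) ∨ ((F ∧ T) ∧ (T ∧ F))
  →2  F ∨ ((F ∧ T) ∧ (T ∧ F))
  →3  (F ∧ T) ∧ (T ∧ F)
  →4  F ∧ (T ∧ F)

Answer: NO — after 4 steps the term is F ∧ (T ∧ F), not yet normal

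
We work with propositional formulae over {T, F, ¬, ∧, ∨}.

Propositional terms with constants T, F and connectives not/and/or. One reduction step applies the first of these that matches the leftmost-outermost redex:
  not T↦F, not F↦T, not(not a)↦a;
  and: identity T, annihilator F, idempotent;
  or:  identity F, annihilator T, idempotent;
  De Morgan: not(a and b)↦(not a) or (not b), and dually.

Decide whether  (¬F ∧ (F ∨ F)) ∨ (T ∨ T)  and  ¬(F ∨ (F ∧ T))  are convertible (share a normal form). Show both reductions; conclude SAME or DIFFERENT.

Term A:
  start: (¬F ∧ (F ∨ F)) ∨ (T ∨ T)
  →1  (T ∧ (F ∨ F)) ∨ (T ∨ T)
  →2  (F ∨ F) ∨ (T ∨ T)
  →3  F ∨ (T ∨ T)
  →4  T ∨ T
  →5  T

Term B:
  start: ¬(F ∨ (F ∧ T))
  →1  ¬F ∧ ¬(F ∧ T)
  →2  T ∧ ¬(F ∧ T)
  →3  ¬(F ∧ T)
  →4  ¬F ∨ ¬T
  →5  T ∨ ¬T
  →6  T

Answer: SAME — A ⇓ T, B ⇓ T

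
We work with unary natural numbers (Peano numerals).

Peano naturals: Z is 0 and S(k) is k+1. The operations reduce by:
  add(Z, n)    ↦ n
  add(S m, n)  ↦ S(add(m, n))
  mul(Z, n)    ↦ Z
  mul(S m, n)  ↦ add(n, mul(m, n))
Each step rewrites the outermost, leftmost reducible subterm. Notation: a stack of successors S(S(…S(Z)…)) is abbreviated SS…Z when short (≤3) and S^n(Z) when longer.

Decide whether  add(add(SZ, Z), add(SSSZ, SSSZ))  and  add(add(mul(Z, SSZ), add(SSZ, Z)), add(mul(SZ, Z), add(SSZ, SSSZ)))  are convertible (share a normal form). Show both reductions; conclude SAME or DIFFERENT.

Term A:
  start: add(add(SZ, Z), add(SSSZ, SSSZ))
  step 1: add(S(add(Z, Z)), add(SSSZ, SSSZ))
  step 2: S(add(add(Z, Z), add(SSSZ, SSSZ)))
  step 3: S(add(Z, add(SSSZ, SSSZ)))
  step 4: S(add(SSSZ, SSSZ))
  step 5: S(S(add(SSZ, SSSZ)))
  step 6: S(S(S(add(SZ, SSSZ))))
  step 7: S(S(S(S(add(Z, SSSZ)))))
  step 8: S^7(Z)

Term B:
  start: add(add(mul(Z, SSZ), add(SSZ, Z)), add(mul(SZ, Z), add(SSZ, SSSZ)))
  step 1: add(add(Z, add(SSZ, Z)), add(mul(SZ, Z), add(SSZ, SSSZ)))
  step 2: add(add(SSZ, Z), add(mul(SZ, Z), add(SSZ, SSSZ)))
  step 3: add(S(add(SZ, Z)), add(mul(SZ, Z), add(SSZ, SSSZ)))
  step 4: S(add(add(SZ, Z), add(mul(SZ, Z), add(SSZ, SSSZ))))
  step 5: S(add(S(add(Z, Z)), add(mul(SZ, Z), add(SSZ, SSSZ))))
  step 6: S(S(add(add(Z, Z), add(mul(SZ, Z), add(SSZ, SSSZ)))))
  step 7: S(S(add(Z, add(mul(SZ, Z), add(SSZ, SSSZ)))))
  step 8: S(S(add(mul(SZ, Z), add(SSZ, SSSZ))))
  step 9: S(S(add(add(Z, mul(Z, Z)), add(SSZ, SSSZ))))
  step 10: S(S(add(mul(Z, Z), add(SSZ, SSSZ))))
  step 11: S(S(add(Z, add(SSZ, SSSZ))))
  step 12: S(S(add(SSZ, SSSZ)))
  step 13: S(S(S(add(SZ, SSSZ))))
  step 14: S(S(S(S(add(Z, SSSZ)))))
  step 15: S^7(Z)

Answer: SAME — A ⇓ S^7(Z), B ⇓ S^7(Z)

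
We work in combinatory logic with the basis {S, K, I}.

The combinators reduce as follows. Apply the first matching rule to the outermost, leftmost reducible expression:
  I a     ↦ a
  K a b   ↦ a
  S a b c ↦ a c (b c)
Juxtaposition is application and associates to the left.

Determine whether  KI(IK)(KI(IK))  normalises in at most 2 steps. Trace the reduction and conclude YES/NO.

Answer: NO — after 2 steps the term is KI(IK), not yet normal

Reduction:
  start: KI(IK)(KI(IK))
  →1  I(KI(IK))
  →2  KI(IK)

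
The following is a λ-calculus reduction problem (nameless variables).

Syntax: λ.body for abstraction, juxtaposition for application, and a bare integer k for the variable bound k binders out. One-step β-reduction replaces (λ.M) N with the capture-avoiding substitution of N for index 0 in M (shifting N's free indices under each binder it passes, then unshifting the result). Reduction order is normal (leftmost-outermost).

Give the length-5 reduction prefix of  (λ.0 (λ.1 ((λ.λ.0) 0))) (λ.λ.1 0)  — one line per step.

Answer: after 5 steps: λ.λ.(λ.0) 0

Derivation:
  start: (λ.0 (λ.1 ((λ.λ.0) 0))) (λ.λ.1 0)
  →1  (λ.λ.1 0) (λ.(λ.λ.1 0) ((λ.λ.0) 0))
  →2  λ.(λ.(λ.λ.1 0) ((λ.λ.0) 0)) 0
  →3  λ.(λ.λ.1 0) ((λ.λ.0) 0)
  →4  λ.λ.(λ.λ.0) 1 0
  →5  λ.λ.(λ.0) 0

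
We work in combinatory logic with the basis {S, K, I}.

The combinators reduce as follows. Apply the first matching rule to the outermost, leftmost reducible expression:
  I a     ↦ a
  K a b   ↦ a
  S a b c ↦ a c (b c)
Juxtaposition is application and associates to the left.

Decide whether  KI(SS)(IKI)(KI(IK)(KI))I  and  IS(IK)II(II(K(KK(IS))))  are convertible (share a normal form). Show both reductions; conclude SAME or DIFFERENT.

Term A:
  start: KI(SS)(IKI)(KI(IK)(KI))I
  [1] I(IKI)(KI(IK)(KI))I
  [2] IKI(KI(IK)(KI))I
  [3] KI(KI(IK)(KI))I
  [4] II
  [5] I

Term B:
  start: IS(IK)II(II(K(KK(IS))))
  [1] S(IK)II(II(K(KK(IS))))
  [2] IKI(II)(II(K(KK(IS))))
  [3] KI(II)(II(K(KK(IS))))
  [4] I(II(K(KK(IS))))
  [5] II(K(KK(IS)))
  [6] I(K(KK(IS)))
  [7] K(KK(IS))
  [8] KK

Answer: DIFFERENT — A ⇓ I, B ⇓ KK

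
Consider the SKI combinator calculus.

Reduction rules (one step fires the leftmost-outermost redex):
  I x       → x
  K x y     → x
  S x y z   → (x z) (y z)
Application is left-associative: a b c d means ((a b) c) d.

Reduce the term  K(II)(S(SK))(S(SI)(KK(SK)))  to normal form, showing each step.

Answer: normal form = S(SI)K  (in 4 steps)

Derivation:
  start: K(II)(S(SK))(S(SI)(KK(SK)))
  [1] II(S(SI)(KK(SK)))
  [2] I(S(SI)(KK(SK)))
  [3] S(SI)(KK(SK))
  [4] S(SI)K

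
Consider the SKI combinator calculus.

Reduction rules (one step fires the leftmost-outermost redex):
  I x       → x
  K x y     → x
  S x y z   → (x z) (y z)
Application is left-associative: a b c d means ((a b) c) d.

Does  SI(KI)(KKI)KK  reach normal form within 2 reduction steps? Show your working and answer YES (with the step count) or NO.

  start: SI(KI)(KKI)KK
  step 1: I(KKI)(KI(KKI))KK
  step 2: KKI(KI(KKI))KK

Answer: NO — after 2 steps the term is KKI(KI(KKI))KK, not yet normal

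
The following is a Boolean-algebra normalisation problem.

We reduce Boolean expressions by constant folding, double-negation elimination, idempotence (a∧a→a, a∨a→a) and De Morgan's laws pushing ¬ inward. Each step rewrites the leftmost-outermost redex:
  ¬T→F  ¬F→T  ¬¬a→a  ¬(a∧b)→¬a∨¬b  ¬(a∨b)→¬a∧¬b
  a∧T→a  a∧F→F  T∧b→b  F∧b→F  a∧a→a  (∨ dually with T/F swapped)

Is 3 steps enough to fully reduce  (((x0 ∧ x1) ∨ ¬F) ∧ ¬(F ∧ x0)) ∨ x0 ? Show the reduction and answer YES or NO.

Answer: NO — after 3 steps the term is ¬(F ∧ x0) ∨ x0, not yet normal

Working:
  start: (((x0 ∧ x1) ∨ ¬F) ∧ ¬(F ∧ x0)) ∨ x0
  step 1: (((x0 ∧ x1) ∨ T) ∧ ¬(F ∧ x0)) ∨ x0
  step 2: (T ∧ ¬(F ∧ x0)) ∨ x0
  step 3: ¬(F ∧ x0) ∨ x0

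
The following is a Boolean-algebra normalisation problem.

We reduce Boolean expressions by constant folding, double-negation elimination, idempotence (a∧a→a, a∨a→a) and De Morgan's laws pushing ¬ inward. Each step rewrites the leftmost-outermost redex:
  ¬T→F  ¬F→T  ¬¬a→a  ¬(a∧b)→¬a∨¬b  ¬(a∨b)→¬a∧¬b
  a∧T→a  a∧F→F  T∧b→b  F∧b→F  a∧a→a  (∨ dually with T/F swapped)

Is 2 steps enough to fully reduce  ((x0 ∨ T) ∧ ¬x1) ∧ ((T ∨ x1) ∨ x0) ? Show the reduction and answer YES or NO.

  start: ((x0 ∨ T) ∧ ¬x1) ∧ ((T ∨ x1) ∨ x0)
  →1  (T ∧ ¬x1) ∧ ((T ∨ x1) ∨ x0)
  →2  ¬x1 ∧ ((T ∨ x1) ∨ x0)

Answer: NO — after 2 steps the term is ¬x1 ∧ ((T ∨ x1) ∨ x0), not yet normal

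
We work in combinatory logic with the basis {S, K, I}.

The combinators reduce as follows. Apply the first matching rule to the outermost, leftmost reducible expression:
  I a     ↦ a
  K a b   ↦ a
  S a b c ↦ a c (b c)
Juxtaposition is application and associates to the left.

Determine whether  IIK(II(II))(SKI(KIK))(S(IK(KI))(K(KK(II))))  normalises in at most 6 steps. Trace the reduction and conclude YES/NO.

  start: IIK(II(II))(SKI(KIK))(S(IK(KI))(K(KK(II))))
  →1  IK(II(II))(SKI(KIK))(S(IK(KI))(K(KK(II))))
  →2  K(II(II))(SKI(KIK))(S(IK(KI))(K(KK(II))))
  →3  II(II)(S(IK(KI))(K(KK(II))))
  →4  I(II)(S(IK(KI))(K(KK(II))))
  →5  II(S(IK(KI))(K(KK(II))))
  →6  I(S(IK(KI))(K(KK(II))))

Answer: NO — after 6 steps the term is I(S(IK(KI))(K(KK(II)))), not yet normal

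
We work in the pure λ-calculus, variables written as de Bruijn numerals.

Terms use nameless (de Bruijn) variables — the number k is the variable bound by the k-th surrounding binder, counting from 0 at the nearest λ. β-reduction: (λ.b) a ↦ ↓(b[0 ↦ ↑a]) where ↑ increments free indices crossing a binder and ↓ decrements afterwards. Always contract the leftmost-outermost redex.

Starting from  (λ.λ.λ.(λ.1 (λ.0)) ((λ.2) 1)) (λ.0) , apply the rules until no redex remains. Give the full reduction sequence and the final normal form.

Answer: normal form = λ.λ.0 (λ.0)  (in 2 steps)

Reduction:
  start: (λ.λ.λ.(λ.1 (λ.0)) ((λ.2) 1)) (λ.0)
  step 1: λ.λ.(λ.1 (λ.0)) ((λ.2) 1)
  step 2: λ.λ.0 (λ.0)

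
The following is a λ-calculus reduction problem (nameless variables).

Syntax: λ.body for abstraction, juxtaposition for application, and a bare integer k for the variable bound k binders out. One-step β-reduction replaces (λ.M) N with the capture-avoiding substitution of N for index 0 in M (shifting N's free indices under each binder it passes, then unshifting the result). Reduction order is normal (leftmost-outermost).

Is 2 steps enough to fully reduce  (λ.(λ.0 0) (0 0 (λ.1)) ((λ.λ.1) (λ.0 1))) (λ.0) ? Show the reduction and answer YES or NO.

Answer: NO — after 2 steps the term is (λ.0) (λ.0) (λ.λ.0) ((λ.0) (λ.0) (λ.λ.0)) ((λ.λ.1) (λ.0 (λ.0))), not yet normal

Working:
  start: (λ.(λ.0 0) (0 0 (λ.1)) ((λ.λ.1) (λ.0 1))) (λ.0)
  →1  (λ.0 0) ((λ.0) (λ.0) (λ.λ.0)) ((λ.λ.1) (λ.0 (λ.0)))
  →2  (λ.0) (λ.0) (λ.λ.0) ((λ.0) (λ.0) (λ.λ.0)) ((λ.λ.1) (λ.0 (λ.0)))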